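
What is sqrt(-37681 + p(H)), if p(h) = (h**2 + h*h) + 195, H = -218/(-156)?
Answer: I*sqrt(228041062)/78 ≈ 193.6*I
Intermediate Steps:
H = 109/78 (H = -218*(-1/156) = 109/78 ≈ 1.3974)
p(h) = 195 + 2*h**2 (p(h) = (h**2 + h**2) + 195 = 2*h**2 + 195 = 195 + 2*h**2)
sqrt(-37681 + p(H)) = sqrt(-37681 + (195 + 2*(109/78)**2)) = sqrt(-37681 + (195 + 2*(11881/6084))) = sqrt(-37681 + (195 + 11881/3042)) = sqrt(-37681 + 605071/3042) = sqrt(-114020531/3042) = I*sqrt(228041062)/78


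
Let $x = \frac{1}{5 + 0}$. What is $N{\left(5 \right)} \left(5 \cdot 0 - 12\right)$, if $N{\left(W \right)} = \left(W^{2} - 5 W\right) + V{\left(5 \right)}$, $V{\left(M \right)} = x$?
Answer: $- \frac{12}{5} \approx -2.4$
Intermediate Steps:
$x = \frac{1}{5} \approx 0.2$
$V{\left(M \right)} = \frac{1}{5}$
$N{\left(W \right)} = \frac{1}{5} + W^{2} - 5 W$ ($N{\left(W \right)} = \left(W^{2} - 5 W\right) + \frac{1}{5} = \frac{1}{5} + W^{2} - 5 W$)
$N{\left(5 \right)} \left(5 \cdot 0 - 12\right) = \left(\frac{1}{5} + 5^{2} - 25\right) \left(5 \cdot 0 - 12\right) = \left(\frac{1}{5} + 25 - 25\right) \left(0 - 12\right) = \frac{1}{5} \left(-12\right) = - \frac{12}{5}$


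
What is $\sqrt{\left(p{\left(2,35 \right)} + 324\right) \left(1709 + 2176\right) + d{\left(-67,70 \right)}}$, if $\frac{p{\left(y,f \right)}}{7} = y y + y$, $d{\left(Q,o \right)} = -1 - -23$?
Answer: $2 \sqrt{355483} \approx 1192.4$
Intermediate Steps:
$d{\left(Q,o \right)} = 22$ ($d{\left(Q,o \right)} = -1 + 23 = 22$)
$p{\left(y,f \right)} = 7 y + 7 y^{2}$ ($p{\left(y,f \right)} = 7 \left(y y + y\right) = 7 \left(y^{2} + y\right) = 7 \left(y + y^{2}\right) = 7 y + 7 y^{2}$)
$\sqrt{\left(p{\left(2,35 \right)} + 324\right) \left(1709 + 2176\right) + d{\left(-67,70 \right)}} = \sqrt{\left(7 \cdot 2 \left(1 + 2\right) + 324\right) \left(1709 + 2176\right) + 22} = \sqrt{\left(7 \cdot 2 \cdot 3 + 324\right) 3885 + 22} = \sqrt{\left(42 + 324\right) 3885 + 22} = \sqrt{366 \cdot 3885 + 22} = \sqrt{1421910 + 22} = \sqrt{1421932} = 2 \sqrt{355483}$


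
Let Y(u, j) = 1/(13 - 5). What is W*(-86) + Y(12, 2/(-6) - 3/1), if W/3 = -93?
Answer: 191953/8 ≈ 23994.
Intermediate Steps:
W = -279 (W = 3*(-93) = -279)
Y(u, j) = ⅛ (Y(u, j) = 1/8 = ⅛)
W*(-86) + Y(12, 2/(-6) - 3/1) = -279*(-86) + ⅛ = 23994 + ⅛ = 191953/8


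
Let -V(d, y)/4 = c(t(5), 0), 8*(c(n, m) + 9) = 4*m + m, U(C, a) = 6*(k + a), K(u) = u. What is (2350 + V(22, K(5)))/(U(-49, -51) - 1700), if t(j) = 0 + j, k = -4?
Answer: -1193/1015 ≈ -1.1754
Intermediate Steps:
U(C, a) = -24 + 6*a (U(C, a) = 6*(-4 + a) = -24 + 6*a)
t(j) = j
c(n, m) = -9 + 5*m/8 (c(n, m) = -9 + (4*m + m)/8 = -9 + (5*m)/8 = -9 + 5*m/8)
V(d, y) = 36 (V(d, y) = -4*(-9 + (5/8)*0) = -4*(-9 + 0) = -4*(-9) = 36)
(2350 + V(22, K(5)))/(U(-49, -51) - 1700) = (2350 + 36)/((-24 + 6*(-51)) - 1700) = 2386/((-24 - 306) - 1700) = 2386/(-330 - 1700) = 2386/(-2030) = 2386*(-1/2030) = -1193/1015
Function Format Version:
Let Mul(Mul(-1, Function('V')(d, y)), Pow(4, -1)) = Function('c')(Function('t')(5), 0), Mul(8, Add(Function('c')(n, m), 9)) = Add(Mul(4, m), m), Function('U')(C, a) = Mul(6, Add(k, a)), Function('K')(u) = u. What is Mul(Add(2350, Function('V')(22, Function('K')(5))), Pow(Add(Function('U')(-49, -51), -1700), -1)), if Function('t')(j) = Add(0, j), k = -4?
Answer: Rational(-1193, 1015) ≈ -1.1754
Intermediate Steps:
Function('U')(C, a) = Add(-24, Mul(6, a)) (Function('U')(C, a) = Mul(6, Add(-4, a)) = Add(-24, Mul(6, a)))
Function('t')(j) = j
Function('c')(n, m) = Add(-9, Mul(Rational(5, 8), m)) (Function('c')(n, m) = Add(-9, Mul(Rational(1, 8), Add(Mul(4, m), m))) = Add(-9, Mul(Rational(1, 8), Mul(5, m))) = Add(-9, Mul(Rational(5, 8), m)))
Function('V')(d, y) = 36 (Function('V')(d, y) = Mul(-4, Add(-9, Mul(Rational(5, 8), 0))) = Mul(-4, Add(-9, 0)) = Mul(-4, -9) = 36)
Mul(Add(2350, Function('V')(22, Function('K')(5))), Pow(Add(Function('U')(-49, -51), -1700), -1)) = Mul(Add(2350, 36), Pow(Add(Add(-24, Mul(6, -51)), -1700), -1)) = Mul(2386, Pow(Add(Add(-24, -306), -1700), -1)) = Mul(2386, Pow(Add(-330, -1700), -1)) = Mul(2386, Pow(-2030, -1)) = Mul(2386, Rational(-1, 2030)) = Rational(-1193, 1015)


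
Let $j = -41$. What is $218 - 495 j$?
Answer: $20513$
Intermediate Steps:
$218 - 495 j = 218 - -20295 = 218 + 20295 = 20513$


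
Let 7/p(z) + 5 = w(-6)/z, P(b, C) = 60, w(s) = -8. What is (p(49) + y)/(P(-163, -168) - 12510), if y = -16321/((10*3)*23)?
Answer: 2287/1138500 ≈ 0.0020088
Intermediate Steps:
y = -16321/690 (y = -16321/(30*23) = -16321/690 ≈ -23.654)
p(z) = 7/(-5 - 8/z)
(p(49) + y)/(P(-163, -168) - 12510) = (-7*49/(8 + 5*49) - 16321/690)/(60 - 12510) = (-7*49/(8 + 245) - 16321/690)/(-12450) = (-7*49/253 - 16321/690)*(-1/12450) = (-7*49*1/253 - 16321/690)*(-1/12450) = (-343/253 - 16321/690)*(-1/12450) = -189821/7590*(-1/12450) = 2287/1138500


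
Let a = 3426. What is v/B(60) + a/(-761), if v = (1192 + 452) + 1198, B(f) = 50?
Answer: 995731/19025 ≈ 52.338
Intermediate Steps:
v = 2842 (v = 1644 + 1198 = 2842)
v/B(60) + a/(-761) = 2842/50 + 3426/(-761) = 2842*(1/50) + 3426*(-1/761) = 1421/25 - 3426/761 = 995731/19025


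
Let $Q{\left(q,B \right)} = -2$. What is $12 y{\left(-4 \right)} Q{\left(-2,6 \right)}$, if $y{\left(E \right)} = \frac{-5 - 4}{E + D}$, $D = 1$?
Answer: $-72$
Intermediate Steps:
$y{\left(E \right)} = - \frac{9}{1 + E}$ ($y{\left(E \right)} = \frac{-5 - 4}{E + 1} = - \frac{9}{1 + E}$)
$12 y{\left(-4 \right)} Q{\left(-2,6 \right)} = 12 \left(- \frac{9}{1 - 4}\right) \left(-2\right) = 12 \left(- \frac{9}{-3}\right) \left(-2\right) = 12 \left(\left(-9\right) \left(- \frac{1}{3}\right)\right) \left(-2\right) = 12 \cdot 3 \left(-2\right) = 36 \left(-2\right) = -72$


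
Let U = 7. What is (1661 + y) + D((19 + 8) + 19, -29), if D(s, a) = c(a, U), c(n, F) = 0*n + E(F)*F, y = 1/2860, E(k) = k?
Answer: 4890601/2860 ≈ 1710.0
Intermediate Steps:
y = 1/2860 ≈ 0.00034965
c(n, F) = F**2 (c(n, F) = 0*n + F*F = 0 + F**2 = F**2)
D(s, a) = 49 (D(s, a) = 7**2 = 49)
(1661 + y) + D((19 + 8) + 19, -29) = (1661 + 1/2860) + 49 = 4750461/2860 + 49 = 4890601/2860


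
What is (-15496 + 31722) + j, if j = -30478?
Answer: -14252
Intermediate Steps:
(-15496 + 31722) + j = (-15496 + 31722) - 30478 = 16226 - 30478 = -14252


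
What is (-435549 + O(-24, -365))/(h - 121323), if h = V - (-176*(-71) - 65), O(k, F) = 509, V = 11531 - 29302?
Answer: 87008/30305 ≈ 2.8711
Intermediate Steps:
V = -17771
h = -30202 (h = -17771 - (-176*(-71) - 65) = -17771 - (12496 - 65) = -17771 - 1*12431 = -17771 - 12431 = -30202)
(-435549 + O(-24, -365))/(h - 121323) = (-435549 + 509)/(-30202 - 121323) = -435040/(-151525) = -435040*(-1/151525) = 87008/30305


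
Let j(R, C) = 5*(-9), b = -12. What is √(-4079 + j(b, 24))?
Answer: 2*I*√1031 ≈ 64.218*I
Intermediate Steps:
j(R, C) = -45
√(-4079 + j(b, 24)) = √(-4079 - 45) = √(-4124) = 2*I*√1031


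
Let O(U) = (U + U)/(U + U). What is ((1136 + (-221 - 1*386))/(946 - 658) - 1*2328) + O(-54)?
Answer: -669647/288 ≈ -2325.2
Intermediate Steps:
O(U) = 1 (O(U) = (2*U)/((2*U)) = (2*U)*(1/(2*U)) = 1)
((1136 + (-221 - 1*386))/(946 - 658) - 1*2328) + O(-54) = ((1136 + (-221 - 1*386))/(946 - 658) - 1*2328) + 1 = ((1136 + (-221 - 386))/288 - 2328) + 1 = ((1136 - 607)*(1/288) - 2328) + 1 = (529*(1/288) - 2328) + 1 = (529/288 - 2328) + 1 = -669935/288 + 1 = -669647/288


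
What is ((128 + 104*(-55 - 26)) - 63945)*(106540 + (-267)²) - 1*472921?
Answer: -12847017710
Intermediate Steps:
((128 + 104*(-55 - 26)) - 63945)*(106540 + (-267)²) - 1*472921 = ((128 + 104*(-81)) - 63945)*(106540 + 71289) - 472921 = ((128 - 8424) - 63945)*177829 - 472921 = (-8296 - 63945)*177829 - 472921 = -72241*177829 - 472921 = -12846544789 - 472921 = -12847017710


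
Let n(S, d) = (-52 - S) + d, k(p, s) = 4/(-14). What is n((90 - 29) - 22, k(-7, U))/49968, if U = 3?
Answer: -71/38864 ≈ -0.0018269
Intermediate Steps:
k(p, s) = -2/7 (k(p, s) = 4*(-1/14) = -2/7)
n(S, d) = -52 + d - S
n((90 - 29) - 22, k(-7, U))/49968 = (-52 - 2/7 - ((90 - 29) - 22))/49968 = (-52 - 2/7 - (61 - 22))*(1/49968) = (-52 - 2/7 - 1*39)*(1/49968) = (-52 - 2/7 - 39)*(1/49968) = -639/7*1/49968 = -71/38864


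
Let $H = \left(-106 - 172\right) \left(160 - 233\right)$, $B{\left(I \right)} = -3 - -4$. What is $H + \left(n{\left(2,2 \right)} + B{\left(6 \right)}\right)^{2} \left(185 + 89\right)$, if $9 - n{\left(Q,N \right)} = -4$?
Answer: $73998$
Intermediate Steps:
$n{\left(Q,N \right)} = 13$ ($n{\left(Q,N \right)} = 9 - -4 = 9 + 4 = 13$)
$B{\left(I \right)} = 1$ ($B{\left(I \right)} = -3 + 4 = 1$)
$H = 20294$ ($H = \left(-278\right) \left(-73\right) = 20294$)
$H + \left(n{\left(2,2 \right)} + B{\left(6 \right)}\right)^{2} \left(185 + 89\right) = 20294 + \left(13 + 1\right)^{2} \left(185 + 89\right) = 20294 + 14^{2} \cdot 274 = 20294 + 196 \cdot 274 = 20294 + 53704 = 73998$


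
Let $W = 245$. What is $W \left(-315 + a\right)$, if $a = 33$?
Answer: $-69090$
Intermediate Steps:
$W \left(-315 + a\right) = 245 \left(-315 + 33\right) = 245 \left(-282\right) = -69090$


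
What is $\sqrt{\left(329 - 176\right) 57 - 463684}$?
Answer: $i \sqrt{454963} \approx 674.51 i$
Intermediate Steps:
$\sqrt{\left(329 - 176\right) 57 - 463684} = \sqrt{153 \cdot 57 - 463684} = \sqrt{8721 - 463684} = \sqrt{-454963} = i \sqrt{454963}$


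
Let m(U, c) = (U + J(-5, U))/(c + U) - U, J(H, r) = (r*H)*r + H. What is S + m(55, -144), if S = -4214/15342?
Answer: 77903257/682719 ≈ 114.11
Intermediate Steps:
J(H, r) = H + H*r² (J(H, r) = (H*r)*r + H = H*r² + H = H + H*r²)
m(U, c) = -U + (-5 + U - 5*U²)/(U + c) (m(U, c) = (U - 5*(1 + U²))/(c + U) - U = (U + (-5 - 5*U²))/(U + c) - U = (-5 + U - 5*U²)/(U + c) - U = -U + (-5 + U - 5*U²)/(U + c))
S = -2107/7671 (S = -4214*1/15342 = -2107/7671 ≈ -0.27467)
S + m(55, -144) = -2107/7671 + (-5 + 55 - 6*55² - 1*55*(-144))/(55 - 144) = -2107/7671 + (-5 + 55 - 6*3025 + 7920)/(-89) = -2107/7671 - (-5 + 55 - 18150 + 7920)/89 = -2107/7671 - 1/89*(-10180) = -2107/7671 + 10180/89 = 77903257/682719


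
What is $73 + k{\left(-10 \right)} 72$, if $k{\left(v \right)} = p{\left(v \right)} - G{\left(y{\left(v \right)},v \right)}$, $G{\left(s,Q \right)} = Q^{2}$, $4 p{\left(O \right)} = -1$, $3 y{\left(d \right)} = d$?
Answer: $-7145$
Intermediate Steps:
$y{\left(d \right)} = \frac{d}{3}$
$p{\left(O \right)} = - \frac{1}{4}$ ($p{\left(O \right)} = \frac{1}{4} \left(-1\right) = - \frac{1}{4}$)
$k{\left(v \right)} = - \frac{1}{4} - v^{2}$
$73 + k{\left(-10 \right)} 72 = 73 + \left(- \frac{1}{4} - \left(-10\right)^{2}\right) 72 = 73 + \left(- \frac{1}{4} - 100\right) 72 = 73 - 7218 = -7145$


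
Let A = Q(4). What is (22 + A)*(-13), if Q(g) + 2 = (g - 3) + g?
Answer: -325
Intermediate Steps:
Q(g) = -5 + 2*g (Q(g) = -2 + ((g - 3) + g) = -2 + ((-3 + g) + g) = -2 + (-3 + 2*g) = -5 + 2*g)
A = 3 (A = -5 + 2*4 = -5 + 8 = 3)
(22 + A)*(-13) = (22 + 3)*(-13) = 25*(-13) = -325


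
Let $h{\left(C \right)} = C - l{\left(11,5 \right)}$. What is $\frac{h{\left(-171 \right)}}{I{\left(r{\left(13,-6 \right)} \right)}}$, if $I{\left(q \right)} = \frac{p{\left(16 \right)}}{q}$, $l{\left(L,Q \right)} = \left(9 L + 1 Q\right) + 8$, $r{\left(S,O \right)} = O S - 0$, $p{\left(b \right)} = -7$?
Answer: $- \frac{22074}{7} \approx -3153.4$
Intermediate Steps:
$r{\left(S,O \right)} = O S$ ($r{\left(S,O \right)} = O S + 0 = O S$)
$l{\left(L,Q \right)} = 8 + Q + 9 L$ ($l{\left(L,Q \right)} = \left(9 L + Q\right) + 8 = \left(Q + 9 L\right) + 8 = 8 + Q + 9 L$)
$h{\left(C \right)} = -112 + C$ ($h{\left(C \right)} = C - \left(8 + 5 + 9 \cdot 11\right) = C - \left(8 + 5 + 99\right) = C - 112 = -112 + C$)
$I{\left(q \right)} = - \frac{7}{q}$
$\frac{h{\left(-171 \right)}}{I{\left(r{\left(13,-6 \right)} \right)}} = \frac{-112 - 171}{\left(-7\right) \frac{1}{\left(-6\right) 13}} = - \frac{283}{\left(-7\right) \frac{1}{-78}} = - \frac{283}{\left(-7\right) \left(- \frac{1}{78}\right)} = - \frac{283}{\frac{7}{78}} = \left(-283\right) \frac{78}{7} = - \frac{22074}{7}$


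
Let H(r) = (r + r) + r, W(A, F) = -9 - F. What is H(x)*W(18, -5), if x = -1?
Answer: 12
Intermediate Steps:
H(r) = 3*r (H(r) = 2*r + r = 3*r)
H(x)*W(18, -5) = (3*(-1))*(-9 - 1*(-5)) = -3*(-9 + 5) = -3*(-4) = 12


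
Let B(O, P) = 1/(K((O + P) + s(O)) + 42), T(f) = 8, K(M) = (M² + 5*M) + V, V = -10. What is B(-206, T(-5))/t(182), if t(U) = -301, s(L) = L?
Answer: -1/48529628 ≈ -2.0606e-8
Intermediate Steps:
K(M) = -10 + M² + 5*M (K(M) = (M² + 5*M) - 10 = -10 + M² + 5*M)
B(O, P) = 1/(32 + (P + 2*O)² + 5*P + 10*O) (B(O, P) = 1/((-10 + ((O + P) + O)² + 5*((O + P) + O)) + 42) = 1/((-10 + (P + 2*O)² + 5*(P + 2*O)) + 42) = 1/((-10 + (P + 2*O)² + (5*P + 10*O)) + 42) = 1/((-10 + (P + 2*O)² + 5*P + 10*O) + 42) = 1/(32 + (P + 2*O)² + 5*P + 10*O))
B(-206, T(-5))/t(182) = 1/((32 + (8 + 2*(-206))² + 5*8 + 10*(-206))*(-301)) = -1/301/(32 + (8 - 412)² + 40 - 2060) = -1/301/(32 + (-404)² + 40 - 2060) = -1/301/(32 + 163216 + 40 - 2060) = -1/301/161228 = (1/161228)*(-1/301) = -1/48529628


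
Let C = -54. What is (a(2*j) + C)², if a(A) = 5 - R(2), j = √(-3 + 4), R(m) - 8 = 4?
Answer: 3721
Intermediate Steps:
R(m) = 12 (R(m) = 8 + 4 = 12)
j = 1 (j = √1 = 1)
a(A) = -7 (a(A) = 5 - 1*12 = 5 - 12 = -7)
(a(2*j) + C)² = (-7 - 54)² = (-61)² = 3721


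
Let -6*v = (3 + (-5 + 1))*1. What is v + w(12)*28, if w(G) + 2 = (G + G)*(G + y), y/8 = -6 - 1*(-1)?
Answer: -113231/6 ≈ -18872.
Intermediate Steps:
y = -40 (y = 8*(-6 - 1*(-1)) = 8*(-6 + 1) = 8*(-5) = -40)
w(G) = -2 + 2*G*(-40 + G) (w(G) = -2 + (G + G)*(G - 40) = -2 + (2*G)*(-40 + G) = -2 + 2*G*(-40 + G))
v = ⅙ (v = -(3 + (-5 + 1))/6 = -(3 - 4)/6 = -(-1)/6 = -⅙*(-1) = ⅙ ≈ 0.16667)
v + w(12)*28 = ⅙ + (-2 - 80*12 + 2*12²)*28 = ⅙ + (-2 - 960 + 2*144)*28 = ⅙ + (-2 - 960 + 288)*28 = ⅙ - 674*28 = ⅙ - 18872 = -113231/6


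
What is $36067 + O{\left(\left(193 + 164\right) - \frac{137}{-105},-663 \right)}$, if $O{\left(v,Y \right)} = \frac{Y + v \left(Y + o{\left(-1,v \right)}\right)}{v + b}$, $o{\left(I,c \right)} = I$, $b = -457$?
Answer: $\frac{398812944}{10363} \approx 38484.0$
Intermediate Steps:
$O{\left(v,Y \right)} = \frac{Y + v \left(-1 + Y\right)}{-457 + v}$ ($O{\left(v,Y \right)} = \frac{Y + v \left(Y - 1\right)}{v - 457} = \frac{Y + v \left(-1 + Y\right)}{-457 + v}$)
$36067 + O{\left(\left(193 + 164\right) - \frac{137}{-105},-663 \right)} = 36067 + \frac{-663 - \left(\left(193 + 164\right) - \frac{137}{-105}\right) - 663 \left(\left(193 + 164\right) - \frac{137}{-105}\right)}{-457 + \left(\left(193 + 164\right) - \frac{137}{-105}\right)} = 36067 + \frac{-663 - \left(357 - - \frac{137}{105}\right) - 663 \left(357 - - \frac{137}{105}\right)}{-457 + \left(357 - - \frac{137}{105}\right)} = 36067 + \frac{-663 - \left(357 + \frac{137}{105}\right) - 663 \left(357 + \frac{137}{105}\right)}{-457 + \left(357 + \frac{137}{105}\right)} = 36067 + \frac{-663 - \frac{37622}{105} - \frac{8314462}{35}}{-457 + \frac{37622}{105}} = 36067 + \frac{-663 - \frac{37622}{105} - \frac{8314462}{35}}{- \frac{10363}{105}} = 36067 - - \frac{25050623}{10363} = 36067 + \frac{25050623}{10363} = \frac{398812944}{10363}$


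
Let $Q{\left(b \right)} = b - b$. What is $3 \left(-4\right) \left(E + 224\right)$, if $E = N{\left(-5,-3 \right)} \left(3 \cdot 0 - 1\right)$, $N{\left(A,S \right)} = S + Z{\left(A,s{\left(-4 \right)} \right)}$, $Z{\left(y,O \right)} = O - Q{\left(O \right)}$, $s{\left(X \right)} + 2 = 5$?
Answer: $-2688$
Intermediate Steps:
$Q{\left(b \right)} = 0$
$s{\left(X \right)} = 3$ ($s{\left(X \right)} = -2 + 5 = 3$)
$Z{\left(y,O \right)} = O$ ($Z{\left(y,O \right)} = O - 0 = O + 0 = O$)
$N{\left(A,S \right)} = 3 + S$ ($N{\left(A,S \right)} = S + 3 = 3 + S$)
$E = 0$ ($E = \left(3 - 3\right) \left(3 \cdot 0 - 1\right) = 0 \left(0 - 1\right) = 0 \left(-1\right) = 0$)
$3 \left(-4\right) \left(E + 224\right) = 3 \left(-4\right) \left(0 + 224\right) = \left(-12\right) 224 = -2688$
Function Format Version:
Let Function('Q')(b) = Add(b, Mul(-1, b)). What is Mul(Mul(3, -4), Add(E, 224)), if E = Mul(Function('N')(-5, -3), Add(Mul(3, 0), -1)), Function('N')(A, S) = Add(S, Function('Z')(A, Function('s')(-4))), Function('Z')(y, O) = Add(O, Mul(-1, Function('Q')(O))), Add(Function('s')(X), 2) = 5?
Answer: -2688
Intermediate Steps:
Function('Q')(b) = 0
Function('s')(X) = 3 (Function('s')(X) = Add(-2, 5) = 3)
Function('Z')(y, O) = O (Function('Z')(y, O) = Add(O, Mul(-1, 0)) = Add(O, 0) = O)
Function('N')(A, S) = Add(3, S) (Function('N')(A, S) = Add(S, 3) = Add(3, S))
E = 0 (E = Mul(Add(3, -3), Add(Mul(3, 0), -1)) = Mul(0, Add(0, -1)) = Mul(0, -1) = 0)
Mul(Mul(3, -4), Add(E, 224)) = Mul(Mul(3, -4), Add(0, 224)) = Mul(-12, 224) = -2688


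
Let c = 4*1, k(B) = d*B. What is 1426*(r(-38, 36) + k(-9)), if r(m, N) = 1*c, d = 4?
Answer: -45632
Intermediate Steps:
k(B) = 4*B
c = 4
r(m, N) = 4 (r(m, N) = 1*4 = 4)
1426*(r(-38, 36) + k(-9)) = 1426*(4 + 4*(-9)) = 1426*(4 - 36) = 1426*(-32) = -45632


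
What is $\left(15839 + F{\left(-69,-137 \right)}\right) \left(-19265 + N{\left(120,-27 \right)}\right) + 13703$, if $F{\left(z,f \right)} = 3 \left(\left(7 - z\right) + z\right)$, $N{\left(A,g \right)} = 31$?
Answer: $-305037537$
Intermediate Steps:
$F{\left(z,f \right)} = 21$ ($F{\left(z,f \right)} = 3 \cdot 7 = 21$)
$\left(15839 + F{\left(-69,-137 \right)}\right) \left(-19265 + N{\left(120,-27 \right)}\right) + 13703 = \left(15839 + 21\right) \left(-19265 + 31\right) + 13703 = 15860 \left(-19234\right) + 13703 = -305051240 + 13703 = -305037537$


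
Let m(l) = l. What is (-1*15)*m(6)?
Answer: -90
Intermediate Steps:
(-1*15)*m(6) = -1*15*6 = -15*6 = -90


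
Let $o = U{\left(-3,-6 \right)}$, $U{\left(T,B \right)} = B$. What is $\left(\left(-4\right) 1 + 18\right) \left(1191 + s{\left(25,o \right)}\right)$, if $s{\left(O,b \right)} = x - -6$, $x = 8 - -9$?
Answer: $16996$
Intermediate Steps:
$x = 17$ ($x = 8 + 9 = 17$)
$o = -6$
$s{\left(O,b \right)} = 23$ ($s{\left(O,b \right)} = 17 - -6 = 17 + 6 = 23$)
$\left(\left(-4\right) 1 + 18\right) \left(1191 + s{\left(25,o \right)}\right) = \left(\left(-4\right) 1 + 18\right) \left(1191 + 23\right) = \left(-4 + 18\right) 1214 = 14 \cdot 1214 = 16996$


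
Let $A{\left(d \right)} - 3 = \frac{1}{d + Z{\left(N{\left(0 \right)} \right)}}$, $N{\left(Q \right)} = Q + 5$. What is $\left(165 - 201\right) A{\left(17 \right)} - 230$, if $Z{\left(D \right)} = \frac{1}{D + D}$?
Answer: $- \frac{6462}{19} \approx -340.11$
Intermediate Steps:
$N{\left(Q \right)} = 5 + Q$
$Z{\left(D \right)} = \frac{1}{2 D}$
$A{\left(d \right)} = 3 + \frac{1}{\frac{1}{10} + d}$ ($A{\left(d \right)} = 3 + \frac{1}{d + \frac{1}{2 \left(5 + 0\right)}} = 3 + \frac{1}{d + \frac{1}{2 \cdot 5}} = 3 + \frac{1}{d + \frac{1}{2} \cdot \frac{1}{5}} = 3 + \frac{1}{d + \frac{1}{10}} = 3 + \frac{1}{\frac{1}{10} + d}$)
$\left(165 - 201\right) A{\left(17 \right)} - 230 = \left(165 - 201\right) \frac{13 + 30 \cdot 17}{1 + 10 \cdot 17} - 230 = \left(165 - 201\right) \frac{13 + 510}{1 + 170} - 230 = - 36 \cdot \frac{1}{171} \cdot 523 - 230 = \left(-36\right) \frac{523}{171} - 230 = - \frac{2092}{19} - 230 = - \frac{6462}{19}$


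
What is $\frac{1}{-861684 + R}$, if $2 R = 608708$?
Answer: $- \frac{1}{557330} \approx -1.7943 \cdot 10^{-6}$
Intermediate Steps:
$R = 304354$ ($R = \frac{1}{2} \cdot 608708 = 304354$)
$\frac{1}{-861684 + R} = \frac{1}{-861684 + 304354} = \frac{1}{-557330} = - \frac{1}{557330}$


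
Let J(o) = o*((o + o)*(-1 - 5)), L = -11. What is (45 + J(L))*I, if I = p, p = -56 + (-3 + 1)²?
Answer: 73164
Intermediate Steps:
p = -52 (p = -56 + (-2)² = -56 + 4 = -52)
J(o) = -12*o² (J(o) = o*((2*o)*(-6)) = o*(-12*o) = -12*o²)
I = -52
(45 + J(L))*I = (45 - 12*(-11)²)*(-52) = (45 - 12*121)*(-52) = (45 - 1452)*(-52) = -1407*(-52) = 73164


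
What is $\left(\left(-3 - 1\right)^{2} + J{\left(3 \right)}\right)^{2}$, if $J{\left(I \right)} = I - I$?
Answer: $256$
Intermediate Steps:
$J{\left(I \right)} = 0$
$\left(\left(-3 - 1\right)^{2} + J{\left(3 \right)}\right)^{2} = \left(\left(-3 - 1\right)^{2} + 0\right)^{2} = \left(\left(-4\right)^{2} + 0\right)^{2} = \left(16 + 0\right)^{2} = 16^{2} = 256$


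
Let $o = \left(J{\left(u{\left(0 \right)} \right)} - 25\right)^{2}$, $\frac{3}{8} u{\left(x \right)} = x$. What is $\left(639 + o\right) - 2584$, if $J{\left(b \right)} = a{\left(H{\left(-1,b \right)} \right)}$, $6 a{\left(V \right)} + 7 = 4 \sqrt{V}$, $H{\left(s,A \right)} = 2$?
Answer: $- \frac{15113}{12} - \frac{314 \sqrt{2}}{9} \approx -1308.8$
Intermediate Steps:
$a{\left(V \right)} = - \frac{7}{6} + \frac{2 \sqrt{V}}{3}$ ($a{\left(V \right)} = - \frac{7}{6} + \frac{4 \sqrt{V}}{6} = - \frac{7}{6} + \frac{2 \sqrt{V}}{3}$)
$u{\left(x \right)} = \frac{8 x}{3}$
$J{\left(b \right)} = - \frac{7}{6} + \frac{2 \sqrt{2}}{3}$
$o = \left(- \frac{157}{6} + \frac{2 \sqrt{2}}{3}\right)^{2}$ ($o = \left(\left(- \frac{7}{6} + \frac{2 \sqrt{2}}{3}\right) - 25\right)^{2} = \left(- \frac{157}{6} + \frac{2 \sqrt{2}}{3}\right)^{2} \approx 636.24$)
$\left(639 + o\right) - 2584 = \left(639 + \left(\frac{8227}{12} - \frac{314 \sqrt{2}}{9}\right)\right) - 2584 = \left(\frac{15895}{12} - \frac{314 \sqrt{2}}{9}\right) - 2584 = - \frac{15113}{12} - \frac{314 \sqrt{2}}{9}$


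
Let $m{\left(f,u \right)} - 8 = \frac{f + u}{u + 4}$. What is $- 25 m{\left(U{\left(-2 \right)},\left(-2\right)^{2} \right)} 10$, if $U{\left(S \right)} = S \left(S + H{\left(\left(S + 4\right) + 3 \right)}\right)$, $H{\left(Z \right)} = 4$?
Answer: $-2000$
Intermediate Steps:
$U{\left(S \right)} = S \left(4 + S\right)$ ($U{\left(S \right)} = S \left(S + 4\right) = S \left(4 + S\right)$)
$m{\left(f,u \right)} = 8 + \frac{f + u}{4 + u}$ ($m{\left(f,u \right)} = 8 + \frac{f + u}{u + 4} = 8 + \frac{f + u}{4 + u}$)
$- 25 m{\left(U{\left(-2 \right)},\left(-2\right)^{2} \right)} 10 = - 25 \frac{32 - 2 \left(4 - 2\right) + 9 \left(-2\right)^{2}}{4 + \left(-2\right)^{2}} \cdot 10 = - 25 \frac{32 - 4 + 9 \cdot 4}{4 + 4} \cdot 10 = - 25 \frac{32 - 4 + 36}{8} \cdot 10 = - 25 \cdot \frac{1}{8} \cdot 64 \cdot 10 = \left(-25\right) 8 \cdot 10 = \left(-200\right) 10 = -2000$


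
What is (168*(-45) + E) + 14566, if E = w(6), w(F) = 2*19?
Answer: 7044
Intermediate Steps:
w(F) = 38
E = 38
(168*(-45) + E) + 14566 = (168*(-45) + 38) + 14566 = (-7560 + 38) + 14566 = -7522 + 14566 = 7044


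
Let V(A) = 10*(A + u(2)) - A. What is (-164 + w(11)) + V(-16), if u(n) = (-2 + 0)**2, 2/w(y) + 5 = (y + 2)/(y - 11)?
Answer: -268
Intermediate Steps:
w(y) = 2/(-5 + (2 + y)/(-11 + y)) (w(y) = 2/(-5 + (y + 2)/(y - 11)) = 2/(-5 + (2 + y)/(-11 + y)))
u(n) = 4 (u(n) = (-2)**2 = 4)
V(A) = 40 + 9*A (V(A) = 10*(A + 4) - A = 10*(4 + A) - A = (40 + 10*A) - A = 40 + 9*A)
(-164 + w(11)) + V(-16) = (-164 + 2*(11 - 1*11)/(-57 + 4*11)) + (40 + 9*(-16)) = (-164 + 2*(11 - 11)/(-57 + 44)) + (40 - 144) = (-164 + 2*0/(-13)) - 104 = (-164 + 2*(-1/13)*0) - 104 = (-164 + 0) - 104 = -164 - 104 = -268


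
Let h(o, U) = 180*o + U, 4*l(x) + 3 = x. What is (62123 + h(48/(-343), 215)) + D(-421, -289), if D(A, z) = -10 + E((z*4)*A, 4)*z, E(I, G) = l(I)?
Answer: -48156955015/1372 ≈ -3.5100e+7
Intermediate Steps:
l(x) = -3/4 + x/4
E(I, G) = -3/4 + I/4
D(A, z) = -10 + z*(-3/4 + A*z) (D(A, z) = -10 + (-3/4 + ((z*4)*A)/4)*z = -10 + (-3/4 + ((4*z)*A)/4)*z = -10 + (-3/4 + (4*A*z)/4)*z = -10 + (-3/4 + A*z)*z = -10 + z*(-3/4 + A*z))
h(o, U) = U + 180*o
(62123 + h(48/(-343), 215)) + D(-421, -289) = (62123 + (215 + 180*(48/(-343)))) + (-10 + (1/4)*(-289)*(-3 + 4*(-421)*(-289))) = (62123 + (215 + 180*(48*(-1/343)))) + (-10 + (1/4)*(-289)*(-3 + 486676)) = (62123 + (215 + 180*(-48/343))) + (-10 + (1/4)*(-289)*486673) = (62123 + (215 - 8640/343)) + (-10 - 140648497/4) = (62123 + 65105/343) - 140648537/4 = 21373294/343 - 140648537/4 = -48156955015/1372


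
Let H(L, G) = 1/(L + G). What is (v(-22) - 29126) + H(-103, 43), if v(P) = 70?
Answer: -1743361/60 ≈ -29056.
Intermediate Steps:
H(L, G) = 1/(G + L)
(v(-22) - 29126) + H(-103, 43) = (70 - 29126) + 1/(43 - 103) = -29056 + 1/(-60) = -29056 - 1/60 = -1743361/60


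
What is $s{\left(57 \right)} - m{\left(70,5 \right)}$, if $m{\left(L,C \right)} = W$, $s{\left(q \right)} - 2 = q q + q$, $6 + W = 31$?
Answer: $3283$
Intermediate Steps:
$W = 25$ ($W = -6 + 31 = 25$)
$s{\left(q \right)} = 2 + q + q^{2}$ ($s{\left(q \right)} = 2 + \left(q q + q\right) = 2 + \left(q^{2} + q\right) = 2 + \left(q + q^{2}\right) = 2 + q + q^{2}$)
$m{\left(L,C \right)} = 25$
$s{\left(57 \right)} - m{\left(70,5 \right)} = \left(2 + 57 + 57^{2}\right) - 25 = \left(2 + 57 + 3249\right) - 25 = 3308 - 25 = 3283$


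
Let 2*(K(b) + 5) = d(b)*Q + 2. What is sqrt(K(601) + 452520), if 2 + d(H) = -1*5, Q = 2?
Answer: sqrt(452509) ≈ 672.69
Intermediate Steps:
d(H) = -7 (d(H) = -2 - 1*5 = -2 - 5 = -7)
K(b) = -11 (K(b) = -5 + (-7*2 + 2)/2 = -5 + (-14 + 2)/2 = -5 + (1/2)*(-12) = -5 - 6 = -11)
sqrt(K(601) + 452520) = sqrt(-11 + 452520) = sqrt(452509)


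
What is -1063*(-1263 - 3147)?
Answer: 4687830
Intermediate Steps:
-1063*(-1263 - 3147) = -1063*(-4410) = 4687830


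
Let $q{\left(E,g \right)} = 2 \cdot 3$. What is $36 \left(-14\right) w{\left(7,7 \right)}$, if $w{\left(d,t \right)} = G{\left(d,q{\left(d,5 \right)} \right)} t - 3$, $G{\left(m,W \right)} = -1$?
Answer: $5040$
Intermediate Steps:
$q{\left(E,g \right)} = 6$
$w{\left(d,t \right)} = -3 - t$ ($w{\left(d,t \right)} = - t - 3 = -3 - t$)
$36 \left(-14\right) w{\left(7,7 \right)} = 36 \left(-14\right) \left(-3 - 7\right) = - 504 \left(-3 - 7\right) = \left(-504\right) \left(-10\right) = 5040$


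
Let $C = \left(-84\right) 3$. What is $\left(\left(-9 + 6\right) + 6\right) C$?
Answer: $-756$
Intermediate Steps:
$C = -252$
$\left(\left(-9 + 6\right) + 6\right) C = \left(\left(-9 + 6\right) + 6\right) \left(-252\right) = \left(-3 + 6\right) \left(-252\right) = 3 \left(-252\right) = -756$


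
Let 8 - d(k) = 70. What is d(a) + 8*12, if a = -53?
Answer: 34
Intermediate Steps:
d(k) = -62 (d(k) = 8 - 1*70 = 8 - 70 = -62)
d(a) + 8*12 = -62 + 8*12 = -62 + 96 = 34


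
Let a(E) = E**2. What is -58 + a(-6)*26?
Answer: 878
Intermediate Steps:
-58 + a(-6)*26 = -58 + (-6)**2*26 = -58 + 36*26 = -58 + 936 = 878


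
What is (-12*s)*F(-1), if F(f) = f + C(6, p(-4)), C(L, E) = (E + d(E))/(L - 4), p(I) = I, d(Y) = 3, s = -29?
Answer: -522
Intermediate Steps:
C(L, E) = (3 + E)/(-4 + L) (C(L, E) = (E + 3)/(L - 4) = (3 + E)/(-4 + L))
F(f) = -½ + f (F(f) = f + (3 - 4)/(-4 + 6) = f - 1/2 = f + (½)*(-1) = f - ½ = -½ + f)
(-12*s)*F(-1) = (-12*(-29))*(-½ - 1) = 348*(-3/2) = -522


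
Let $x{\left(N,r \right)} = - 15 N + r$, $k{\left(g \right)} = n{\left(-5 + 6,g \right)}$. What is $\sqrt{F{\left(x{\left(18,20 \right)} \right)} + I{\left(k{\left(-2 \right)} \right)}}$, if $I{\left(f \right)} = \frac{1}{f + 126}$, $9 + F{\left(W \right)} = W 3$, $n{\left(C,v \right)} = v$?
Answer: $\frac{i \sqrt{2917565}}{62} \approx 27.55 i$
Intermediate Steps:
$k{\left(g \right)} = g$
$x{\left(N,r \right)} = r - 15 N$
$F{\left(W \right)} = -9 + 3 W$ ($F{\left(W \right)} = -9 + W 3 = -9 + 3 W$)
$I{\left(f \right)} = \frac{1}{126 + f}$
$\sqrt{F{\left(x{\left(18,20 \right)} \right)} + I{\left(k{\left(-2 \right)} \right)}} = \sqrt{\left(-9 + 3 \left(20 - 270\right)\right) + \frac{1}{126 - 2}} = \sqrt{\left(-9 + 3 \left(20 - 270\right)\right) + \frac{1}{124}} = \sqrt{\left(-9 + 3 \left(-250\right)\right) + \frac{1}{124}} = \sqrt{\left(-9 - 750\right) + \frac{1}{124}} = \sqrt{-759 + \frac{1}{124}} = \sqrt{- \frac{94115}{124}} = \frac{i \sqrt{2917565}}{62}$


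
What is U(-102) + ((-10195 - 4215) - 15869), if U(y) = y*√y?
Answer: -30279 - 102*I*√102 ≈ -30279.0 - 1030.2*I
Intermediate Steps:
U(y) = y^(3/2)
U(-102) + ((-10195 - 4215) - 15869) = (-102)^(3/2) + ((-10195 - 4215) - 15869) = -102*I*√102 + (-14410 - 15869) = -102*I*√102 - 30279 = -30279 - 102*I*√102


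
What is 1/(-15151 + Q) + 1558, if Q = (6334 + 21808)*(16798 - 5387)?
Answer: 500294382739/321113211 ≈ 1558.0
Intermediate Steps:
Q = 321128362 (Q = 28142*11411 = 321128362)
1/(-15151 + Q) + 1558 = 1/(-15151 + 321128362) + 1558 = 1/321113211 + 1558 = 500294382739/321113211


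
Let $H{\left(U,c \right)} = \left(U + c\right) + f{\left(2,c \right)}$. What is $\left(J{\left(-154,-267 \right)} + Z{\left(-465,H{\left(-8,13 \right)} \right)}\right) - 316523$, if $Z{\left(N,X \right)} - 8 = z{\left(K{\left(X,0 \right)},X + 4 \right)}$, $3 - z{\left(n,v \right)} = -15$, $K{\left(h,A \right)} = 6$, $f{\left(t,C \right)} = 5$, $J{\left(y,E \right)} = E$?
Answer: $-316764$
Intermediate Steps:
$H{\left(U,c \right)} = 5 + U + c$ ($H{\left(U,c \right)} = \left(U + c\right) + 5 = 5 + U + c$)
$z{\left(n,v \right)} = 18$ ($z{\left(n,v \right)} = 3 - -15 = 3 + 15 = 18$)
$Z{\left(N,X \right)} = 26$ ($Z{\left(N,X \right)} = 8 + 18 = 26$)
$\left(J{\left(-154,-267 \right)} + Z{\left(-465,H{\left(-8,13 \right)} \right)}\right) - 316523 = \left(-267 + 26\right) - 316523 = -241 - 316523 = -316764$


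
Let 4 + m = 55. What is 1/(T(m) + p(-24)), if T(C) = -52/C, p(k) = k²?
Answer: 51/29324 ≈ 0.0017392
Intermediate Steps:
m = 51 (m = -4 + 55 = 51)
1/(T(m) + p(-24)) = 1/(-52/51 + (-24)²) = 1/(-52*1/51 + 576) = 1/(-52/51 + 576) = 1/(29324/51) = 51/29324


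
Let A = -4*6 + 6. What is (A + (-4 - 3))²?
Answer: 625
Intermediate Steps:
A = -18 (A = -24 + 6 = -18)
(A + (-4 - 3))² = (-18 + (-4 - 3))² = (-18 - 7)² = (-25)² = 625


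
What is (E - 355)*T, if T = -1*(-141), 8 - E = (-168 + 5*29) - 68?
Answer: -36096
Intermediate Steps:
E = 99 (E = 8 - ((-168 + 5*29) - 68) = 8 - ((-168 + 145) - 68) = 8 - (-23 - 68) = 8 - 1*(-91) = 8 + 91 = 99)
T = 141
(E - 355)*T = (99 - 355)*141 = -256*141 = -36096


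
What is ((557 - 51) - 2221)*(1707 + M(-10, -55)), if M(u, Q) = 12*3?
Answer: -2989245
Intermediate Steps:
M(u, Q) = 36
((557 - 51) - 2221)*(1707 + M(-10, -55)) = ((557 - 51) - 2221)*(1707 + 36) = (506 - 2221)*1743 = -1715*1743 = -2989245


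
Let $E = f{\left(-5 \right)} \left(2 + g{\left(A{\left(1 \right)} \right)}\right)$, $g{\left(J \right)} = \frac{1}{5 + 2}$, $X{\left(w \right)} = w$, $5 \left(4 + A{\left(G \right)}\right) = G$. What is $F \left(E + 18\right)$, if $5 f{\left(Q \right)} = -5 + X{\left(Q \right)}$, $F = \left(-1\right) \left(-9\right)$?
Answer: $\frac{864}{7} \approx 123.43$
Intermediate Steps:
$F = 9$
$A{\left(G \right)} = -4 + \frac{G}{5}$
$f{\left(Q \right)} = -1 + \frac{Q}{5}$ ($f{\left(Q \right)} = \frac{-5 + Q}{5} = -1 + \frac{Q}{5}$)
$g{\left(J \right)} = \frac{1}{7}$
$E = - \frac{30}{7}$ ($E = \left(-1 + \frac{1}{5} \left(-5\right)\right) \left(2 + \frac{1}{7}\right) = \left(-1 - 1\right) \frac{15}{7} = \left(-2\right) \frac{15}{7} = - \frac{30}{7} \approx -4.2857$)
$F \left(E + 18\right) = 9 \left(- \frac{30}{7} + 18\right) = 9 \cdot \frac{96}{7} = \frac{864}{7}$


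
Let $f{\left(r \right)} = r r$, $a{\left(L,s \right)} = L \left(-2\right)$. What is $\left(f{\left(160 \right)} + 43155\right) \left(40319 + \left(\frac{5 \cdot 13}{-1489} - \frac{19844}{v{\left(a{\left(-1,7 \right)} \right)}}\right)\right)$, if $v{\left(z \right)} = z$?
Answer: $\frac{3111924730340}{1489} \approx 2.0899 \cdot 10^{9}$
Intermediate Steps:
$a{\left(L,s \right)} = - 2 L$
$f{\left(r \right)} = r^{2}$
$\left(f{\left(160 \right)} + 43155\right) \left(40319 + \left(\frac{5 \cdot 13}{-1489} - \frac{19844}{v{\left(a{\left(-1,7 \right)} \right)}}\right)\right) = \left(160^{2} + 43155\right) \left(40319 + \left(\frac{5 \cdot 13}{-1489} - \frac{19844}{\left(-2\right) \left(-1\right)}\right)\right) = \left(25600 + 43155\right) \left(40319 + \left(65 \left(- \frac{1}{1489}\right) - \frac{19844}{2}\right)\right) = 68755 \left(40319 - \frac{14773923}{1489}\right) = 68755 \cdot \frac{45261068}{1489} = \frac{3111924730340}{1489}$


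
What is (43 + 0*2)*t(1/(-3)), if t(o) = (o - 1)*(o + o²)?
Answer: 344/27 ≈ 12.741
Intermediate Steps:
t(o) = (-1 + o)*(o + o²)
(43 + 0*2)*t(1/(-3)) = (43 + 0*2)*((1/(-3))³ - 1/(-3)) = (43 + 0)*((-⅓)³ - 1*(-⅓)) = 43*(-1/27 + ⅓) = 43*(8/27) = 344/27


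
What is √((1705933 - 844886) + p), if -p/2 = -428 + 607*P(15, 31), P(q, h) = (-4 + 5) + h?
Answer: √823055 ≈ 907.22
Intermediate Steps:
P(q, h) = 1 + h
p = -37992 (p = -2*(-428 + 607*(1 + 31)) = -2*(-428 + 607*32) = -2*(-428 + 19424) = -2*18996 = -37992)
√((1705933 - 844886) + p) = √((1705933 - 844886) - 37992) = √(861047 - 37992) = √823055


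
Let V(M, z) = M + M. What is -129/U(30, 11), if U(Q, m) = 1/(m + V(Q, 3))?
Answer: -9159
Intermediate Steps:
V(M, z) = 2*M
U(Q, m) = 1/(m + 2*Q)
-129/U(30, 11) = -129/(1/(11 + 2*30)) = -129/(1/(11 + 60)) = -129/(1/71) = -129/1/71 = -129*71 = -9159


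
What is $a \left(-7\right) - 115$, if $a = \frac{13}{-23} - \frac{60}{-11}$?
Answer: $- \frac{37754}{253} \approx -149.23$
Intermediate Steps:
$a = \frac{1237}{253}$ ($a = 13 \left(- \frac{1}{23}\right) - - \frac{60}{11} = - \frac{13}{23} + \frac{60}{11} = \frac{1237}{253} \approx 4.8893$)
$a \left(-7\right) - 115 = \frac{1237}{253} \left(-7\right) - 115 = - \frac{8659}{253} - 115 = - \frac{37754}{253}$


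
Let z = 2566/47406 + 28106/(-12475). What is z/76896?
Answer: -650191093/22737756952800 ≈ -2.8595e-5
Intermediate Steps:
z = -650191093/295694925 (z = 2566*(1/47406) + 28106*(-1/12475) = 1283/23703 - 28106/12475 = -650191093/295694925 ≈ -2.1989)
z/76896 = -650191093/295694925/76896 = -650191093/295694925*1/76896 = -650191093/22737756952800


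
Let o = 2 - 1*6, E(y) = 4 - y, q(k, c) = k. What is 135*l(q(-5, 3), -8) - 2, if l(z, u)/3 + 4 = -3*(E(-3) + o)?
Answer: -5267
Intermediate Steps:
o = -4 (o = 2 - 6 = -4)
l(z, u) = -39 (l(z, u) = -12 + 3*(-3*((4 - 1*(-3)) - 4)) = -12 + 3*(-3*((4 + 3) - 4)) = -12 + 3*(-3*(7 - 4)) = -12 + 3*(-3*3) = -12 + 3*(-9) = -12 - 27 = -39)
135*l(q(-5, 3), -8) - 2 = 135*(-39) - 2 = -5265 - 2 = -5267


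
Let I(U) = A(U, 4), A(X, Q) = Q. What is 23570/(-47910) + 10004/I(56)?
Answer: 11979934/4791 ≈ 2500.5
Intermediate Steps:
I(U) = 4
23570/(-47910) + 10004/I(56) = 23570/(-47910) + 10004/4 = 23570*(-1/47910) + 10004*(¼) = -2357/4791 + 2501 = 11979934/4791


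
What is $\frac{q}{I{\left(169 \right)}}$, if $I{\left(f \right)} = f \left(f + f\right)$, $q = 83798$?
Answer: $\frac{3223}{2197} \approx 1.467$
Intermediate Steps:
$I{\left(f \right)} = 2 f^{2}$ ($I{\left(f \right)} = f 2 f = 2 f^{2}$)
$\frac{q}{I{\left(169 \right)}} = \frac{83798}{2 \cdot 169^{2}} = \frac{83798}{2 \cdot 28561} = \frac{83798}{57122} = 83798 \cdot \frac{1}{57122} = \frac{3223}{2197}$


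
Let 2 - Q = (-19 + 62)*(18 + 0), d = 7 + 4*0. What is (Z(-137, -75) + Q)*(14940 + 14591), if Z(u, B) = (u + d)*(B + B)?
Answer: 553056568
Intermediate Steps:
d = 7 (d = 7 + 0 = 7)
Z(u, B) = 2*B*(7 + u) (Z(u, B) = (u + 7)*(B + B) = (7 + u)*(2*B) = 2*B*(7 + u))
Q = -772 (Q = 2 - (-19 + 62)*(18 + 0) = 2 - 43*18 = 2 - 1*774 = 2 - 774 = -772)
(Z(-137, -75) + Q)*(14940 + 14591) = (2*(-75)*(7 - 137) - 772)*(14940 + 14591) = (2*(-75)*(-130) - 772)*29531 = (19500 - 772)*29531 = 18728*29531 = 553056568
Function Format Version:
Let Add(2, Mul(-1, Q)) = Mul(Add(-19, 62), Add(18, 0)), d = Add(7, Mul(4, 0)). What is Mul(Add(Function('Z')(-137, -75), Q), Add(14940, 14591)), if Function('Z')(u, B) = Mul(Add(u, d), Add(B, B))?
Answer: 553056568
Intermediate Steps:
d = 7 (d = Add(7, 0) = 7)
Function('Z')(u, B) = Mul(2, B, Add(7, u)) (Function('Z')(u, B) = Mul(Add(u, 7), Add(B, B)) = Mul(Add(7, u), Mul(2, B)) = Mul(2, B, Add(7, u)))
Q = -772 (Q = Add(2, Mul(-1, Mul(Add(-19, 62), Add(18, 0)))) = Add(2, Mul(-1, Mul(43, 18))) = Add(2, Mul(-1, 774)) = Add(2, -774) = -772)
Mul(Add(Function('Z')(-137, -75), Q), Add(14940, 14591)) = Mul(Add(Mul(2, -75, Add(7, -137)), -772), Add(14940, 14591)) = Mul(Add(Mul(2, -75, -130), -772), 29531) = Mul(Add(19500, -772), 29531) = Mul(18728, 29531) = 553056568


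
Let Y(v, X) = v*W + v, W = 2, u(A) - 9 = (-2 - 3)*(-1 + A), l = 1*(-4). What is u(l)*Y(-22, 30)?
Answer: -2244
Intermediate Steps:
l = -4
u(A) = 14 - 5*A (u(A) = 9 + (-2 - 3)*(-1 + A) = 9 - 5*(-1 + A) = 9 + (5 - 5*A) = 14 - 5*A)
Y(v, X) = 3*v (Y(v, X) = v*2 + v = 2*v + v = 3*v)
u(l)*Y(-22, 30) = (14 - 5*(-4))*(3*(-22)) = (14 + 20)*(-66) = 34*(-66) = -2244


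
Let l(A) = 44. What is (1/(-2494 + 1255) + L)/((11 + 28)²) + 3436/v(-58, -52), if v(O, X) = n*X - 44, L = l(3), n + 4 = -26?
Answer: 1639463006/714232701 ≈ 2.2954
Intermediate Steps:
n = -30 (n = -4 - 26 = -30)
L = 44
v(O, X) = -44 - 30*X (v(O, X) = -30*X - 44 = -44 - 30*X)
(1/(-2494 + 1255) + L)/((11 + 28)²) + 3436/v(-58, -52) = (1/(-2494 + 1255) + 44)/((11 + 28)²) + 3436/(-44 - 30*(-52)) = (1/(-1239) + 44)/(39²) + 3436/(-44 + 1560) = (-1/1239 + 44)/1521 + 3436/1516 = (54515/1239)*(1/1521) + 3436*(1/1516) = 54515/1884519 + 859/379 = 1639463006/714232701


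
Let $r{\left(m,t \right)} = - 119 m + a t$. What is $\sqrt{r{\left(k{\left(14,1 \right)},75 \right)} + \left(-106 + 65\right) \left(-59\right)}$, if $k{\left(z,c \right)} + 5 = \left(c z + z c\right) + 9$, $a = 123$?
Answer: $2 \sqrt{1959} \approx 88.521$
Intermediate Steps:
$k{\left(z,c \right)} = 4 + 2 c z$ ($k{\left(z,c \right)} = -5 + \left(\left(c z + z c\right) + 9\right) = -5 + \left(\left(c z + c z\right) + 9\right) = -5 + \left(2 c z + 9\right) = -5 + \left(9 + 2 c z\right) = 4 + 2 c z$)
$r{\left(m,t \right)} = - 119 m + 123 t$
$\sqrt{r{\left(k{\left(14,1 \right)},75 \right)} + \left(-106 + 65\right) \left(-59\right)} = \sqrt{\left(- 119 \left(4 + 2 \cdot 1 \cdot 14\right) + 123 \cdot 75\right) + \left(-106 + 65\right) \left(-59\right)} = \sqrt{\left(- 119 \left(4 + 28\right) + 9225\right) - -2419} = \sqrt{\left(\left(-119\right) 32 + 9225\right) + 2419} = \sqrt{\left(-3808 + 9225\right) + 2419} = \sqrt{5417 + 2419} = \sqrt{7836} = 2 \sqrt{1959}$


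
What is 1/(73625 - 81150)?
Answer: -1/7525 ≈ -0.00013289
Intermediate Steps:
1/(73625 - 81150) = 1/(-7525) = -1/7525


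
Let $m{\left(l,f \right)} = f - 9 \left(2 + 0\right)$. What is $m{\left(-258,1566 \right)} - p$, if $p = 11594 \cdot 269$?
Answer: $-3117238$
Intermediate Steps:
$m{\left(l,f \right)} = -18 + f$ ($m{\left(l,f \right)} = f - 18 = -18 + f$)
$p = 3118786$
$m{\left(-258,1566 \right)} - p = \left(-18 + 1566\right) - 3118786 = 1548 - 3118786 = -3117238$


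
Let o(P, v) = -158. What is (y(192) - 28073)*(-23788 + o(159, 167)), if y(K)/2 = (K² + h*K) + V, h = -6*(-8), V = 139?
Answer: -1541284290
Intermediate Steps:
h = 48
y(K) = 278 + 2*K² + 96*K (y(K) = 2*((K² + 48*K) + 139) = 2*(139 + K² + 48*K) = 278 + 2*K² + 96*K)
(y(192) - 28073)*(-23788 + o(159, 167)) = ((278 + 2*192² + 96*192) - 28073)*(-23788 - 158) = ((278 + 2*36864 + 18432) - 28073)*(-23946) = ((278 + 73728 + 18432) - 28073)*(-23946) = (92438 - 28073)*(-23946) = 64365*(-23946) = -1541284290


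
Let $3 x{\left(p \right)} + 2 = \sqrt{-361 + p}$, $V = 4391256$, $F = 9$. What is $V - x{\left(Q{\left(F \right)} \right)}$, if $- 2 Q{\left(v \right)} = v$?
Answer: $\frac{13173770}{3} - \frac{i \sqrt{1462}}{6} \approx 4.3913 \cdot 10^{6} - 6.3727 i$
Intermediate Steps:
$Q{\left(v \right)} = - \frac{v}{2}$
$x{\left(p \right)} = - \frac{2}{3} + \frac{\sqrt{-361 + p}}{3}$
$V - x{\left(Q{\left(F \right)} \right)} = 4391256 - \left(- \frac{2}{3} + \frac{\sqrt{-361 - \frac{9}{2}}}{3}\right) = 4391256 - \left(- \frac{2}{3} + \frac{\sqrt{- \frac{731}{2}}}{3}\right) = 4391256 - \left(- \frac{2}{3} + \frac{\frac{1}{2} i \sqrt{1462}}{3}\right) = 4391256 - \left(- \frac{2}{3} + \frac{i \sqrt{1462}}{6}\right) = 4391256 + \left(\frac{2}{3} - \frac{i \sqrt{1462}}{6}\right) = \frac{13173770}{3} - \frac{i \sqrt{1462}}{6}$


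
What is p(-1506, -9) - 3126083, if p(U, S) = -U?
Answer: -3124577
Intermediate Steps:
p(-1506, -9) - 3126083 = -1*(-1506) - 3126083 = 1506 - 3126083 = -3124577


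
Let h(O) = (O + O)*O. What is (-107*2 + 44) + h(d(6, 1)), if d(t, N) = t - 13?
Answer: -72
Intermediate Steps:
d(t, N) = -13 + t
h(O) = 2*O² (h(O) = (2*O)*O = 2*O²)
(-107*2 + 44) + h(d(6, 1)) = (-107*2 + 44) + 2*(-13 + 6)² = (-214 + 44) + 2*(-7)² = -170 + 2*49 = -170 + 98 = -72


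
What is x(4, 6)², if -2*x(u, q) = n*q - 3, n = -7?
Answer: 2025/4 ≈ 506.25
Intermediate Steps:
x(u, q) = 3/2 + 7*q/2 (x(u, q) = -(-7*q - 3)/2 = -(-3 - 7*q)/2 = 3/2 + 7*q/2)
x(4, 6)² = (3/2 + (7/2)*6)² = (3/2 + 21)² = (45/2)² = 2025/4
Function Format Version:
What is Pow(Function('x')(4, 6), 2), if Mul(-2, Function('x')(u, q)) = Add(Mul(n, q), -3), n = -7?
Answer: Rational(2025, 4) ≈ 506.25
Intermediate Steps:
Function('x')(u, q) = Add(Rational(3, 2), Mul(Rational(7, 2), q)) (Function('x')(u, q) = Mul(Rational(-1, 2), Add(Mul(-7, q), -3)) = Mul(Rational(-1, 2), Add(-3, Mul(-7, q))) = Add(Rational(3, 2), Mul(Rational(7, 2), q)))
Pow(Function('x')(4, 6), 2) = Pow(Add(Rational(3, 2), Mul(Rational(7, 2), 6)), 2) = Pow(Add(Rational(3, 2), 21), 2) = Pow(Rational(45, 2), 2) = Rational(2025, 4)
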